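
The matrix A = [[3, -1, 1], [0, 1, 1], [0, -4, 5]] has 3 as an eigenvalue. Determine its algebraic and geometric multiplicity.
algebraic multiplicity 3, geometric multiplicity 1

The characteristic polynomial is (x - 3)^3, so the factor x - 3 appears with exponent 3: the algebraic multiplicity is 3.

rank(A - 3I) = 2, so the eigenspace has dimension 3 - 2 = 1: the geometric multiplicity is 1.

Since 1 < 3, A is not diagonalizable.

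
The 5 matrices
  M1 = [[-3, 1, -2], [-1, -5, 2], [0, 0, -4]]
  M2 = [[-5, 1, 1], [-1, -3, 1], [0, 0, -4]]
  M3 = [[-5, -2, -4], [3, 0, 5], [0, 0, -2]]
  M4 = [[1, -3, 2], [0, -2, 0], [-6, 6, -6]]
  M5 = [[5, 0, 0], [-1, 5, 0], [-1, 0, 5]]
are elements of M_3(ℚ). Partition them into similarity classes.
Characteristic polynomials: χ_{M1} = (x + 4)^3, χ_{M2} = (x + 4)^3, χ_{M3} = (x + 2)^2(x + 3), χ_{M4} = (x + 2)^2(x + 3), χ_{M5} = (x - 5)^3.

{M1, M2}: invariant factors x + 4, (x + 4)^2.

{M3}: invariant factors (x + 2)^2(x + 3).

{M4}: invariant factors x + 2, (x + 2)(x + 3).

{M5}: invariant factors x - 5, (x - 5)^2.

Matrices are similar if and only if their invariant-factor lists agree; the partition into similarity classes is {M1, M2}, {M3}, {M4}, {M5}.

4 classes: {M1, M2}, {M3}, {M4}, {M5}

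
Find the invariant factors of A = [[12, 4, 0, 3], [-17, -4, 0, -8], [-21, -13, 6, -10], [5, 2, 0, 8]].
(x - 6)^2(x - 5)^2

The Jordan structure of A has elementary divisors (x - 5)^2, (x - 6)^2. Arranging the block sizes at each eigenvalue in decreasing order and taking row products gives the invariant factors.

Invariant factors (smallest first, each dividing the next): (x - 6)^2(x - 5)^2.

Check: the last factor (x - 6)^2(x - 5)^2 is the minimal polynomial, and the product (x - 6)^2(x - 5)^2 is the characteristic polynomial.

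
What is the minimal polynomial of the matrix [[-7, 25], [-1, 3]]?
m_A(x) = (x + 2)^2

The characteristic polynomial factors as (x + 2)^2. The minimal polynomial is ∏(x - λ)^{k_λ} where k_λ is the size of the largest Jordan block at λ.

For λ = -2: rank(A + 2I) = 1, and the largest Jordan block has size 2 (the smallest k with rank((A + 2I)^k) = rank((A + 2I)^(k+1))).

So m_A(x) = (x + 2)^2.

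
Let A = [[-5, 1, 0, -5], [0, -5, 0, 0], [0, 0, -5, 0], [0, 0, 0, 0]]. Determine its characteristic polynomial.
xI - A = [[x + 5, -1, 0, 5], [0, x + 5, 0, 0], [0, 0, x + 5, 0], [0, 0, 0, x]].

Expanding det(xI - A) along the first row:
det(xI - A) = + (x + 5)·det([[x + 5, 0, 0], [0, x + 5, 0], [0, 0, x]]) - (-1)·det([[0, 0, 0], [0, x + 5, 0], [0, 0, x]]) + (0)·det([[0, x + 5, 0], [0, 0, 0], [0, 0, x]]) - (5)·det([[0, x + 5, 0], [0, 0, x + 5], [0, 0, 0]]).

Evaluating gives χ_A(x) = x^4 + 15x^3 + 75x^2 + 125x = x(x + 5)^3.

χ_A(x) = x(x + 5)^3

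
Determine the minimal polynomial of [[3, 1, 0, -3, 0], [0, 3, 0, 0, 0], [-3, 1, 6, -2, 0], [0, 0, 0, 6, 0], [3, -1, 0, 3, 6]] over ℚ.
The characteristic polynomial factors as (x - 6)^3(x - 3)^2. The minimal polynomial is ∏(x - λ)^{k_λ} where k_λ is the size of the largest Jordan block at λ.

For λ = 3: rank(A - 3I) = 4, and the largest Jordan block has size 2 (the smallest k with rank((A - 3I)^k) = rank((A - 3I)^(k+1))).
For λ = 6: rank(A - 6I) = 3, and the largest Jordan block has size 2 (the smallest k with rank((A - 6I)^k) = rank((A - 6I)^(k+1))).

So m_A(x) = (x - 6)^2(x - 3)^2.

m_A(x) = (x - 6)^2(x - 3)^2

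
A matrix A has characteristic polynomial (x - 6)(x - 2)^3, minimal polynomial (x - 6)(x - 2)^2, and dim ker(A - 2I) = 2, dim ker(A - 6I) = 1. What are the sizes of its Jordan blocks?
λ = 2: algebraic multiplicity 3 (exponent in χ_A), largest block size 2 (exponent in m_A), 2 blocks (geometric multiplicity). These force block sizes [2, 1].
λ = 6: algebraic multiplicity 1 (exponent in χ_A), largest block size 1 (exponent in m_A), 1 block (geometric multiplicity). This forces block sizes [1].

Jordan blocks: (2, 2), (2, 1), (6, 1)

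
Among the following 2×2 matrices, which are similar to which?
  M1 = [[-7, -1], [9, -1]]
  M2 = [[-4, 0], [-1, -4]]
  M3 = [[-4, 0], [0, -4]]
Characteristic polynomials: χ_{M1} = (x + 4)^2, χ_{M2} = (x + 4)^2, χ_{M3} = (x + 4)^2.

{M1, M2}: invariant factors (x + 4)^2.

{M3}: invariant factors x + 4, x + 4.

Matrices are similar if and only if their invariant-factor lists agree; the partition into similarity classes is {M1, M2}, {M3}.

2 classes: {M1, M2}, {M3}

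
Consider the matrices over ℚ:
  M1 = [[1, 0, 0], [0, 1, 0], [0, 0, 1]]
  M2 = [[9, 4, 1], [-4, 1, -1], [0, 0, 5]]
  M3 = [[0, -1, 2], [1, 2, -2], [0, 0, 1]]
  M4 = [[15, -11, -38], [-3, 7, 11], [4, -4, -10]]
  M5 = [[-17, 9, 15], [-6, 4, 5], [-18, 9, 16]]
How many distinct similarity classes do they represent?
4 classes: {M1}, {M2}, {M3, M5}, {M4}

Characteristic polynomials: χ_{M1} = (x - 1)^3, χ_{M2} = (x - 5)^3, χ_{M3} = (x - 1)^3, χ_{M4} = (x - 4)^3, χ_{M5} = (x - 1)^3.

{M1}: invariant factors x - 1, x - 1, x - 1.

{M2}: invariant factors x - 5, (x - 5)^2.

{M3, M5}: invariant factors x - 1, (x - 1)^2.

{M4}: invariant factors (x - 4)^3.

Matrices are similar if and only if their invariant-factor lists agree; the partition into similarity classes is {M1}, {M2}, {M3, M5}, {M4}.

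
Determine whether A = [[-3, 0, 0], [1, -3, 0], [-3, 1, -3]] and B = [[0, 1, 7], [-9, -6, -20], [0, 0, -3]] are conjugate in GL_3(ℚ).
Two matrices over a field are similar if and only if they have the same invariant factors.

Both A and B have characteristic polynomial (x + 3)^3 and minimal polynomial (x + 3)^3. Computing further, both have invariant factors (x + 3)^3. Hence A and B are similar.

Yes.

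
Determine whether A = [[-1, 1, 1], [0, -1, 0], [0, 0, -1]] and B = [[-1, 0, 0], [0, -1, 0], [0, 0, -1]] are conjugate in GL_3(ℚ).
Both have characteristic polynomial (x + 1)^3, but the minimal polynomial of A is (x + 1)^2 while the minimal polynomial of B is x + 1. The minimal polynomial is a similarity invariant, so A and B are not similar.

No.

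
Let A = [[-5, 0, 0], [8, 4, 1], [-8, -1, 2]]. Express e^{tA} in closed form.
A has Jordan form J = [[-5, 0, 0], [0, 3, 1], [0, 0, 3]] with A = PJP^{-1}, so e^{tA} = P e^{tJ} P^{-1}.

For a Jordan block J_k(λ), e^{tJ_k(λ)} = e^{λt} · (I + tN + t^2 N^2/2! + ... + t^{k-1} N^{k-1}/(k-1)!) where N is the nilpotent superdiagonal part.

Assembling the blocks and conjugating back gives the entries of e^{tA} as shown above.

e^{tA} = [[e^{-5*t}, 0, 0], [(e^{8*t} - 1)*e^{-5*t}, (t + 1)*e^{3*t}, t*e^{3*t}], [(1 - e^{8*t})*e^{-5*t}, -t*e^{3*t}, (1 - t)*e^{3*t}]]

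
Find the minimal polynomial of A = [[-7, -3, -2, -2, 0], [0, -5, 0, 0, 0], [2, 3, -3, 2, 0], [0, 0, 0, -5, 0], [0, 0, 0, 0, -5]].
The characteristic polynomial factors as (x + 5)^5. The minimal polynomial is ∏(x - λ)^{k_λ} where k_λ is the size of the largest Jordan block at λ.

For λ = -5: rank(A + 5I) = 1, and the largest Jordan block has size 2 (the smallest k with rank((A + 5I)^k) = rank((A + 5I)^(k+1))).

So m_A(x) = (x + 5)^2.

m_A(x) = (x + 5)^2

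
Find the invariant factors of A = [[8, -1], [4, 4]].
(x - 6)^2

The Jordan structure of A has elementary divisors (x - 6)^2. Arranging the block sizes at each eigenvalue in decreasing order and taking row products gives the invariant factors.

Invariant factors (smallest first, each dividing the next): (x - 6)^2.

Check: the last factor (x - 6)^2 is the minimal polynomial, and the product (x - 6)^2 is the characteristic polynomial.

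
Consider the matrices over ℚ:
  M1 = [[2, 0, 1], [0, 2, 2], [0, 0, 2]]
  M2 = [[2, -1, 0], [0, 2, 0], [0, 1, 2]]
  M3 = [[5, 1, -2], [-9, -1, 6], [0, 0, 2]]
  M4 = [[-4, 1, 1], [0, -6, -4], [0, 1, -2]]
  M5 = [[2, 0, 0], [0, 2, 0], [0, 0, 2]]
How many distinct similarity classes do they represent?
Characteristic polynomials: χ_{M1} = (x - 2)^3, χ_{M2} = (x - 2)^3, χ_{M3} = (x - 2)^3, χ_{M4} = (x + 4)^3, χ_{M5} = (x - 2)^3.

{M1, M2, M3}: invariant factors x - 2, (x - 2)^2.

{M4}: invariant factors (x + 4)^3.

{M5}: invariant factors x - 2, x - 2, x - 2.

Matrices are similar if and only if their invariant-factor lists agree; the partition into similarity classes is {M1, M2, M3}, {M4}, {M5}.

3 classes: {M1, M2, M3}, {M4}, {M5}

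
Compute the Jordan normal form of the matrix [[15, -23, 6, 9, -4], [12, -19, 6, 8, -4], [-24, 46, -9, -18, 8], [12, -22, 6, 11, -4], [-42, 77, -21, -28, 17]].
The characteristic polynomial is det(xI - A) = (x - 3)^5, so the eigenvalues are 3 (algebraic multiplicity 5).

For λ = 3: rank(A - 3I) = 2, rank((A - 3I)^2) = 0. The eigenspace has dimension 5 - 2 = 3, so there are 3 Jordan blocks; the rank sequence gives block sizes [2, 2, 1].

Assembling the blocks gives the Jordan form J above.

J = [[3, 1, 0, 0, 0], [0, 3, 0, 0, 0], [0, 0, 3, 1, 0], [0, 0, 0, 3, 0], [0, 0, 0, 0, 3]]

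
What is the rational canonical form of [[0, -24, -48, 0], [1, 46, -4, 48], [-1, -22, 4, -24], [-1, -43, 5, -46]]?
The invariant factors of A (the non-unit diagonal entries of the Smith normal form of xI - A over ℚ[x]) are (x - 6)(x + 4), (x - 6)(x + 4), each dividing the next. The characteristic polynomial is their product, (x - 6)^2(x + 4)^2.

The rational canonical form is the block-diagonal matrix of companion matrices C(f_i):
R = [[0, 24, 0, 0], [1, 2, 0, 0], [0, 0, 0, 24], [0, 0, 1, 2]].

R = [[0, 24, 0, 0], [1, 2, 0, 0], [0, 0, 0, 24], [0, 0, 1, 2]]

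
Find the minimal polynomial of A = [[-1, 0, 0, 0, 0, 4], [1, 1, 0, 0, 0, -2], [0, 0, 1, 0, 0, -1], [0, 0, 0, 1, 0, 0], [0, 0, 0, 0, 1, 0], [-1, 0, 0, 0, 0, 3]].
m_A(x) = (x - 1)^3

The characteristic polynomial factors as (x - 1)^6. The minimal polynomial is ∏(x - λ)^{k_λ} where k_λ is the size of the largest Jordan block at λ.

For λ = 1: rank(A - I) = 2, and the largest Jordan block has size 3 (the smallest k with rank((A - I)^k) = rank((A - I)^(k+1))).

So m_A(x) = (x - 1)^3.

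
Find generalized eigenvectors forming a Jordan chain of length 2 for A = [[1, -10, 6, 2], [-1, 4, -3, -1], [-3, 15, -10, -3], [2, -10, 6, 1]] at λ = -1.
v_1 = [[0, 1, 2, 0]]^T, v_2 = [[2, -1, -3, 2]]^T

We seek v_1 ∈ ker((A + I)^2) \ ker(A + I), then set v_{i+1} = (A + I) v_i.

One such chain is v_1 = [[0, 1, 2, 0]]^T, v_2 = [[2, -1, -3, 2]]^T. Check: (A + I) v_2 = [[0, 0, 0, 0]]^T = 0.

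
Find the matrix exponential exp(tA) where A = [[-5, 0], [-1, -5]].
e^{tA} = [[e^{-5*t}, 0], [-t*e^{-5*t}, e^{-5*t}]]

A has Jordan form J = [[-5, 1], [0, -5]] with A = PJP^{-1}, so e^{tA} = P e^{tJ} P^{-1}.

For a Jordan block J_k(λ), e^{tJ_k(λ)} = e^{λt} · (I + tN + t^2 N^2/2! + ... + t^{k-1} N^{k-1}/(k-1)!) where N is the nilpotent superdiagonal part.

Assembling the blocks and conjugating back gives the entries of e^{tA} as shown above.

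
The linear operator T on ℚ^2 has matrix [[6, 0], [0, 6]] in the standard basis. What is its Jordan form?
J = [[6, 0], [0, 6]]

The characteristic polynomial is det(xI - A) = (x - 6)^2, so the eigenvalues are 6 (algebraic multiplicity 2).

For λ = 6: rank(A - 6I) = 0. The eigenspace has dimension 2 - 0 = 2, so there are 2 Jordan blocks; the rank sequence gives block sizes [1, 1].

Assembling the blocks gives the Jordan form J above.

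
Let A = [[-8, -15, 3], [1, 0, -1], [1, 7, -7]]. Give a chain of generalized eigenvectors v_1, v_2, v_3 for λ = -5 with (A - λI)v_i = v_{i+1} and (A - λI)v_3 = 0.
We seek v_1 ∈ ker((A + 5I)^3) \ ker((A + 5I)^2), then set v_{i+1} = (A + 5I) v_i.

One such chain is v_1 = [[1, 0, 0]]^T, v_2 = [[-3, 1, 1]]^T, v_3 = [[-3, 1, 2]]^T. Check: (A + 5I) v_3 = [[0, 0, 0]]^T = 0.

v_1 = [[1, 0, 0]]^T, v_2 = [[-3, 1, 1]]^T, v_3 = [[-3, 1, 2]]^T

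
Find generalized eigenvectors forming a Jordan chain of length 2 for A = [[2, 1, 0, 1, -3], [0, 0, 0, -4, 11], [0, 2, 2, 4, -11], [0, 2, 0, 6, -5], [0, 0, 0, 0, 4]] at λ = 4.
We seek v_1 ∈ ker((A - 4I)^2) \ ker(A - 4I), then set v_{i+1} = (A - 4I) v_i.

One such chain is v_1 = [[0, 0, 0, 3, 1]]^T, v_2 = [[0, -1, 1, 1, 0]]^T. Check: (A - 4I) v_2 = [[0, 0, 0, 0, 0]]^T = 0.

v_1 = [[0, 0, 0, 3, 1]]^T, v_2 = [[0, -1, 1, 1, 0]]^T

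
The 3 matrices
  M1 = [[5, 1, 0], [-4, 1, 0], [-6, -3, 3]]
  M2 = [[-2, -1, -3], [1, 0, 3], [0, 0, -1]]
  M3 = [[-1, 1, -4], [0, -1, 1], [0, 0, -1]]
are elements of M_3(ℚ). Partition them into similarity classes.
3 classes: {M1}, {M2}, {M3}

Characteristic polynomials: χ_{M1} = (x - 3)^3, χ_{M2} = (x + 1)^3, χ_{M3} = (x + 1)^3.

{M1}: invariant factors x - 3, (x - 3)^2.

{M2}: invariant factors x + 1, (x + 1)^2.

{M3}: invariant factors (x + 1)^3.

Matrices are similar if and only if their invariant-factor lists agree; the partition into similarity classes is {M1}, {M2}, {M3}.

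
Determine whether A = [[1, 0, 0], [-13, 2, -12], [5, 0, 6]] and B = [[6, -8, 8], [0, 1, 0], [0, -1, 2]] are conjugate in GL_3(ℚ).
Two matrices over a field are similar if and only if they have the same invariant factors.

Both A and B have characteristic polynomial (x - 6)(x - 2)(x - 1) and minimal polynomial (x - 6)(x - 2)(x - 1). Computing further, both have invariant factors (x - 6)(x - 2)(x - 1). Hence A and B are similar.

Yes.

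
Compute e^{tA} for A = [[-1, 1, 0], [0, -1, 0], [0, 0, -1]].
A has Jordan form J = [[-1, 1, 0], [0, -1, 0], [0, 0, -1]] with A = PJP^{-1}, so e^{tA} = P e^{tJ} P^{-1}.

For a Jordan block J_k(λ), e^{tJ_k(λ)} = e^{λt} · (I + tN + t^2 N^2/2! + ... + t^{k-1} N^{k-1}/(k-1)!) where N is the nilpotent superdiagonal part.

Assembling the blocks and conjugating back gives the entries of e^{tA} as shown above.

e^{tA} = [[e^{-t}, t*e^{-t}, 0], [0, e^{-t}, 0], [0, 0, e^{-t}]]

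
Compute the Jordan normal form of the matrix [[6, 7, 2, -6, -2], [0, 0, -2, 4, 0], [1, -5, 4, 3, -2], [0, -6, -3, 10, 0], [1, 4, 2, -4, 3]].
J = [[4, 1, 0, 0, 0], [0, 4, 0, 0, 0], [0, 0, 5, 1, 0], [0, 0, 0, 5, 0], [0, 0, 0, 0, 5]]

The characteristic polynomial is det(xI - A) = (x - 5)^3(x - 4)^2, so the eigenvalues are 4 (algebraic multiplicity 2), 5 (algebraic multiplicity 3).

For λ = 4: rank(A - 4I) = 4, rank((A - 4I)^2) = 3. The eigenspace has dimension 5 - 4 = 1, so there is 1 Jordan block; the rank sequence gives block sizes [2].

For λ = 5: rank(A - 5I) = 3, rank((A - 5I)^2) = 2. The eigenspace has dimension 5 - 3 = 2, so there are 2 Jordan blocks; the rank sequence gives block sizes [2, 1].

Assembling the blocks gives the Jordan form J above.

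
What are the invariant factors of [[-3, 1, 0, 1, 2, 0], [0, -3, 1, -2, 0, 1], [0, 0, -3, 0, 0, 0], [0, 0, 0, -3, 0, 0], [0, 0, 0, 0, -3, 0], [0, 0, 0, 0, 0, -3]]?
The Jordan structure of A has elementary divisors (x + 3)^3, (x + 3), (x + 3), (x + 3). Arranging the block sizes at each eigenvalue in decreasing order and taking row products gives the invariant factors.

Invariant factors (smallest first, each dividing the next): x + 3, x + 3, x + 3, (x + 3)^3.

Check: the last factor (x + 3)^3 is the minimal polynomial, and the product (x + 3)^6 is the characteristic polynomial.

x + 3, x + 3, x + 3, (x + 3)^3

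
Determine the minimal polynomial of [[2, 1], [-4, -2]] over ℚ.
The characteristic polynomial factors as x^2. The minimal polynomial is ∏(x - λ)^{k_λ} where k_λ is the size of the largest Jordan block at λ.

For λ = 0: rank(A) = 1, and the largest Jordan block has size 2 (the smallest k with rank(A^k) = rank(A^(k+1))).

So m_A(x) = x^2.

m_A(x) = x^2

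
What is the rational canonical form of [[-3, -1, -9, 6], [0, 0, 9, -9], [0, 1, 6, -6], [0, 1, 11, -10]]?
The invariant factors of A (the non-unit diagonal entries of the Smith normal form of xI - A over ℚ[x]) are x + 3, (x + 3)(x^2 + x + 3), each dividing the next. The characteristic polynomial is their product, (x + 3)^2(x^2 + x + 3).

The rational canonical form is the block-diagonal matrix of companion matrices C(f_i):
R = [[-3, 0, 0, 0], [0, 0, 0, -9], [0, 1, 0, -6], [0, 0, 1, -4]].

Note the characteristic polynomial does not split into linear factors over ℚ, so A has no Jordan form over ℚ; the rational canonical form exists over any field.

R = [[-3, 0, 0, 0], [0, 0, 0, -9], [0, 1, 0, -6], [0, 0, 1, -4]]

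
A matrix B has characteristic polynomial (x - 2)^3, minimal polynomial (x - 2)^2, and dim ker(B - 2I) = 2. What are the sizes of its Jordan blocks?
Jordan blocks: (2, 2), (2, 1)

λ = 2: algebraic multiplicity 3 (exponent in χ_B), largest block size 2 (exponent in m_B), 2 blocks (geometric multiplicity). These force block sizes [2, 1].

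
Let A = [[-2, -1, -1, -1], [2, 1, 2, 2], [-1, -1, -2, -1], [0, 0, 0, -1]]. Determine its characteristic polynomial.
xI - A = [[x + 2, 1, 1, 1], [-2, x - 1, -2, -2], [1, 1, x + 2, 1], [0, 0, 0, x + 1]].

Expanding det(xI - A) along the first row:
det(xI - A) = + (x + 2)·det([[x - 1, -2, -2], [1, x + 2, 1], [0, 0, x + 1]]) - (1)·det([[-2, -2, -2], [1, x + 2, 1], [0, 0, x + 1]]) + (1)·det([[-2, x - 1, -2], [1, 1, 1], [0, 0, x + 1]]) - (1)·det([[-2, x - 1, -2], [1, 1, x + 2], [0, 0, 0]]).

Evaluating gives χ_A(x) = x^4 + 4x^3 + 6x^2 + 4x + 1 = (x + 1)^4.

χ_A(x) = (x + 1)^4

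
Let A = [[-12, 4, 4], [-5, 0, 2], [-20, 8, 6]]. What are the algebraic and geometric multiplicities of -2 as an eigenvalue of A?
The characteristic polynomial is (x + 2)^3, so the factor x + 2 appears with exponent 3: the algebraic multiplicity is 3.

rank(A + 2I) = 1, so the eigenspace has dimension 3 - 1 = 2: the geometric multiplicity is 2.

Since 2 < 3, A is not diagonalizable.

algebraic multiplicity 3, geometric multiplicity 2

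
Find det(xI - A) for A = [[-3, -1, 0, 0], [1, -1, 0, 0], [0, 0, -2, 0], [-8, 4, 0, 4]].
xI - A = [[x + 3, 1, 0, 0], [-1, x + 1, 0, 0], [0, 0, x + 2, 0], [8, -4, 0, x - 4]].

Expanding det(xI - A) along the first row:
det(xI - A) = + (x + 3)·det([[x + 1, 0, 0], [0, x + 2, 0], [-4, 0, x - 4]]) - (1)·det([[-1, 0, 0], [0, x + 2, 0], [8, 0, x - 4]]) + (0)·det([[-1, x + 1, 0], [0, 0, 0], [8, -4, x - 4]]) - (0)·det([[-1, x + 1, 0], [0, 0, x + 2], [8, -4, 0]]).

Evaluating gives χ_A(x) = x^4 + 2x^3 - 12x^2 - 40x - 32 = (x - 4)(x + 2)^3.

χ_A(x) = (x - 4)(x + 2)^3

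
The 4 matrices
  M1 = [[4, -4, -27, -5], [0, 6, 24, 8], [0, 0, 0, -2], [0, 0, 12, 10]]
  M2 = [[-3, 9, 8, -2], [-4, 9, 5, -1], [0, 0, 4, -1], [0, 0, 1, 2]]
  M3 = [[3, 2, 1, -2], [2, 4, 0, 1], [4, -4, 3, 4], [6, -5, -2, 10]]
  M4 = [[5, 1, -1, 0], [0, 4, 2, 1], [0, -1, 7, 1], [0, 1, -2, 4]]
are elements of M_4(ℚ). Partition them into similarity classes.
3 classes: {M1}, {M2}, {M3, M4}

Characteristic polynomials: χ_{M1} = (x - 6)^2(x - 4)^2, χ_{M2} = (x - 3)^4, χ_{M3} = (x - 5)^4, χ_{M4} = (x - 5)^4.

{M1}: invariant factors x - 6, (x - 6)(x - 4)^2.

{M2}: invariant factors x - 3, (x - 3)^3.

{M3, M4}: invariant factors (x - 5)^2, (x - 5)^2.

Matrices are similar if and only if their invariant-factor lists agree; the partition into similarity classes is {M1}, {M2}, {M3, M4}.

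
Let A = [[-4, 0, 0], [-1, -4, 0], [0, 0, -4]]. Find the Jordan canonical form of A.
J = [[-4, 1, 0], [0, -4, 0], [0, 0, -4]]

The characteristic polynomial is det(xI - A) = (x + 4)^3, so the eigenvalues are -4 (algebraic multiplicity 3).

For λ = -4: rank(A + 4I) = 1, rank((A + 4I)^2) = 0. The eigenspace has dimension 3 - 1 = 2, so there are 2 Jordan blocks; the rank sequence gives block sizes [2, 1].

Assembling the blocks gives the Jordan form J above.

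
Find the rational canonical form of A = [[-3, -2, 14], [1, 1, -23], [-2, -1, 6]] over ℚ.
The invariant factors of A (the non-unit diagonal entries of the Smith normal form of xI - A over ℚ[x]) are (x - 5)(x^2 + x - 3), each dividing the next. The characteristic polynomial is their product, (x - 5)(x^2 + x - 3).

The rational canonical form is the block-diagonal matrix of companion matrices C(f_i):
R = [[0, 0, -15], [1, 0, 8], [0, 1, 4]].

Note the characteristic polynomial does not split into linear factors over ℚ, so A has no Jordan form over ℚ; the rational canonical form exists over any field.

R = [[0, 0, -15], [1, 0, 8], [0, 1, 4]]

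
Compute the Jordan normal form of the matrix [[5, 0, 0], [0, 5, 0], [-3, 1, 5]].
J = [[5, 1, 0], [0, 5, 0], [0, 0, 5]]

The characteristic polynomial is det(xI - A) = (x - 5)^3, so the eigenvalues are 5 (algebraic multiplicity 3).

For λ = 5: rank(A - 5I) = 1, rank((A - 5I)^2) = 0. The eigenspace has dimension 3 - 1 = 2, so there are 2 Jordan blocks; the rank sequence gives block sizes [2, 1].

Assembling the blocks gives the Jordan form J above.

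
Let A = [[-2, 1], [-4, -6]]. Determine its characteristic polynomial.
χ_A(x) = (x + 4)^2

xI - A = [[x + 2, -1], [4, x + 6]].

Expanding det(xI - A) along the first row:
det(xI - A) = + (x + 2)·det([[x + 6]]) - (-1)·det([[4]]).

Evaluating gives χ_A(x) = x^2 + 8x + 16 = (x + 4)^2.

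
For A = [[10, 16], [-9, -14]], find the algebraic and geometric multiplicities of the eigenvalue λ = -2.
algebraic multiplicity 2, geometric multiplicity 1

The characteristic polynomial is (x + 2)^2, so the factor x + 2 appears with exponent 2: the algebraic multiplicity is 2.

rank(A + 2I) = 1, so the eigenspace has dimension 2 - 1 = 1: the geometric multiplicity is 1.

Since 1 < 2, A is not diagonalizable.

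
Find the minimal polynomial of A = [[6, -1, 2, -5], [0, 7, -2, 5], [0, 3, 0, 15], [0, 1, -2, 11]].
m_A(x) = (x - 6)^2

The characteristic polynomial factors as (x - 6)^4. The minimal polynomial is ∏(x - λ)^{k_λ} where k_λ is the size of the largest Jordan block at λ.

For λ = 6: rank(A - 6I) = 1, and the largest Jordan block has size 2 (the smallest k with rank((A - 6I)^k) = rank((A - 6I)^(k+1))).

So m_A(x) = (x - 6)^2.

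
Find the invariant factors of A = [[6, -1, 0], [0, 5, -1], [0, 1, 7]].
(x - 6)^3

The Jordan structure of A has elementary divisors (x - 6)^3. Arranging the block sizes at each eigenvalue in decreasing order and taking row products gives the invariant factors.

Invariant factors (smallest first, each dividing the next): (x - 6)^3.

Check: the last factor (x - 6)^3 is the minimal polynomial, and the product (x - 6)^3 is the characteristic polynomial.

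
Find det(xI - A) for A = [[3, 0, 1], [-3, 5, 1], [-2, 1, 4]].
xI - A = [[x - 3, 0, -1], [3, x - 5, -1], [2, -1, x - 4]].

Expanding det(xI - A) along the first row:
det(xI - A) = + (x - 3)·det([[x - 5, -1], [-1, x - 4]]) - (0)·det([[3, -1], [2, x - 4]]) + (-1)·det([[3, x - 5], [2, -1]]).

Evaluating gives χ_A(x) = x^3 - 12x^2 + 48x - 64 = (x - 4)^3.

χ_A(x) = (x - 4)^3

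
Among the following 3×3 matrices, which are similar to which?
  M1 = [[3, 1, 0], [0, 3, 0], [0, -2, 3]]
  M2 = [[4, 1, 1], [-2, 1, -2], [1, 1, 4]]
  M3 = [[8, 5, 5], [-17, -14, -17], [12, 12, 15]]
Characteristic polynomials: χ_{M1} = (x - 3)^3, χ_{M2} = (x - 3)^3, χ_{M3} = (x - 3)^3.

{M1, M2, M3}: invariant factors x - 3, (x - 3)^2.

Matrices are similar if and only if their invariant-factor lists agree; the partition into similarity classes is {M1, M2, M3}.

1 class: {M1, M2, M3}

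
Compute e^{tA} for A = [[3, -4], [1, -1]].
A has Jordan form J = [[1, 1], [0, 1]] with A = PJP^{-1}, so e^{tA} = P e^{tJ} P^{-1}.

For a Jordan block J_k(λ), e^{tJ_k(λ)} = e^{λt} · (I + tN + t^2 N^2/2! + ... + t^{k-1} N^{k-1}/(k-1)!) where N is the nilpotent superdiagonal part.

Assembling the blocks and conjugating back gives the entries of e^{tA} as shown above.

e^{tA} = [[(2*t + 1)*e^{t}, -4*t*e^{t}], [t*e^{t}, (1 - 2*t)*e^{t}]]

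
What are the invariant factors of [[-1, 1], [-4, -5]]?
(x + 3)^2

The Jordan structure of A has elementary divisors (x + 3)^2. Arranging the block sizes at each eigenvalue in decreasing order and taking row products gives the invariant factors.

Invariant factors (smallest first, each dividing the next): (x + 3)^2.

Check: the last factor (x + 3)^2 is the minimal polynomial, and the product (x + 3)^2 is the characteristic polynomial.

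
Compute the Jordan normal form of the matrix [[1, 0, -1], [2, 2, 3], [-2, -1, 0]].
The characteristic polynomial is det(xI - A) = (x - 1)^3, so the eigenvalues are 1 (algebraic multiplicity 3).

For λ = 1: rank(A - I) = 2, rank((A - I)^2) = 1, rank((A - I)^3) = 0. The eigenspace has dimension 3 - 2 = 1, so there is 1 Jordan block; the rank sequence gives block sizes [3].

Assembling the blocks gives the Jordan form J above.

J = [[1, 1, 0], [0, 1, 1], [0, 0, 1]]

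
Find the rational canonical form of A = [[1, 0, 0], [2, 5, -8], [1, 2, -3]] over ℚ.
R = [[1, 0, 0], [0, 0, -1], [0, 1, 2]]

The invariant factors of A (the non-unit diagonal entries of the Smith normal form of xI - A over ℚ[x]) are x - 1, (x - 1)^2, each dividing the next. The characteristic polynomial is their product, (x - 1)^3.

The rational canonical form is the block-diagonal matrix of companion matrices C(f_i):
R = [[1, 0, 0], [0, 0, -1], [0, 1, 2]].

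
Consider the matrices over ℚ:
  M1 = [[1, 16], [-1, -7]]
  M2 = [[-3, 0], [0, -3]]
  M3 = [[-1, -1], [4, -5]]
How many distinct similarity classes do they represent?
Characteristic polynomials: χ_{M1} = (x + 3)^2, χ_{M2} = (x + 3)^2, χ_{M3} = (x + 3)^2.

{M1, M3}: invariant factors (x + 3)^2.

{M2}: invariant factors x + 3, x + 3.

Matrices are similar if and only if their invariant-factor lists agree; the partition into similarity classes is {M1, M3}, {M2}.

2 classes: {M1, M3}, {M2}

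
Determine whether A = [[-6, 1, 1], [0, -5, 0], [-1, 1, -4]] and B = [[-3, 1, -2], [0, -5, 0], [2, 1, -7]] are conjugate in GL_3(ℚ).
Two matrices over a field are similar if and only if they have the same invariant factors.

Both A and B have characteristic polynomial (x + 5)^3 and minimal polynomial (x + 5)^2. Computing further, both have invariant factors x + 5, (x + 5)^2. Hence A and B are similar.

Yes.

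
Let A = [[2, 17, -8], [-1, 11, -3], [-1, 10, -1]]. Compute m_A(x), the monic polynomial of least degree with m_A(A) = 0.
The characteristic polynomial factors as (x - 4)^3. The minimal polynomial is ∏(x - λ)^{k_λ} where k_λ is the size of the largest Jordan block at λ.

For λ = 4: rank(A - 4I) = 2, and the largest Jordan block has size 3 (the smallest k with rank((A - 4I)^k) = rank((A - 4I)^(k+1))).

So m_A(x) = (x - 4)^3.

m_A(x) = (x - 4)^3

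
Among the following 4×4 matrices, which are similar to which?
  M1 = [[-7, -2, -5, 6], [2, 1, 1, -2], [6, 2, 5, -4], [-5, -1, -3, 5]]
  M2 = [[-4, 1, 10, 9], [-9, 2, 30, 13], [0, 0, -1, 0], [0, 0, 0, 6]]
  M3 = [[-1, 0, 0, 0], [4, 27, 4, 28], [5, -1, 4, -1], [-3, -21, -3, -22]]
Characteristic polynomials: χ_{M1} = (x - 1)^4, χ_{M2} = (x - 6)(x + 1)^3, χ_{M3} = (x - 5)^2(x + 1)^2.

{M1}: invariant factors (x - 1)^2, (x - 1)^2.

{M2}: invariant factors x + 1, (x - 6)(x + 1)^2.

{M3}: invariant factors x + 1, (x - 5)^2(x + 1).

Matrices are similar if and only if their invariant-factor lists agree; the partition into similarity classes is {M1}, {M2}, {M3}.

3 classes: {M1}, {M2}, {M3}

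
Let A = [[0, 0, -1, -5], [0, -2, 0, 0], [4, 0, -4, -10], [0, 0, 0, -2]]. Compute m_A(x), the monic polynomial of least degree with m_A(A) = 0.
The characteristic polynomial factors as (x + 2)^4. The minimal polynomial is ∏(x - λ)^{k_λ} where k_λ is the size of the largest Jordan block at λ.

For λ = -2: rank(A + 2I) = 1, and the largest Jordan block has size 2 (the smallest k with rank((A + 2I)^k) = rank((A + 2I)^(k+1))).

So m_A(x) = (x + 2)^2.

m_A(x) = (x + 2)^2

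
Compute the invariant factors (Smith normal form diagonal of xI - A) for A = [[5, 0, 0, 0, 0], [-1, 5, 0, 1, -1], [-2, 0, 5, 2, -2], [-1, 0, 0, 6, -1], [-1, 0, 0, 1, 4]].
The Jordan structure of A has elementary divisors (x - 5)^2, (x - 5), (x - 5), (x - 5). Arranging the block sizes at each eigenvalue in decreasing order and taking row products gives the invariant factors.

Invariant factors (smallest first, each dividing the next): x - 5, x - 5, x - 5, (x - 5)^2.

Check: the last factor (x - 5)^2 is the minimal polynomial, and the product (x - 5)^5 is the characteristic polynomial.

x - 5, x - 5, x - 5, (x - 5)^2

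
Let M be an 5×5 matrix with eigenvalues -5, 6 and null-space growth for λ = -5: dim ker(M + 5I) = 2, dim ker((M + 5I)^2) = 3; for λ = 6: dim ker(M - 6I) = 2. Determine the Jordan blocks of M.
Jordan blocks: (-5, 2), (-5, 1), (6, 1), (6, 1)

λ = -5: successive nullity increments [2, 1] count blocks of size ≥ k; block sizes are [2, 1].
λ = 6: successive nullity increments [2] count blocks of size ≥ k; block sizes are [1, 1].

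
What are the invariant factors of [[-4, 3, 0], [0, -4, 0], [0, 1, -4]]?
x + 4, (x + 4)^2

The Jordan structure of A has elementary divisors (x + 4)^2, (x + 4). Arranging the block sizes at each eigenvalue in decreasing order and taking row products gives the invariant factors.

Invariant factors (smallest first, each dividing the next): x + 4, (x + 4)^2.

Check: the last factor (x + 4)^2 is the minimal polynomial, and the product (x + 4)^3 is the characteristic polynomial.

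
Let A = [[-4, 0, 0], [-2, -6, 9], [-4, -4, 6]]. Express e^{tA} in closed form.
A has Jordan form J = [[-4, 0, 0], [0, 0, 1], [0, 0, 0]] with A = PJP^{-1}, so e^{tA} = P e^{tJ} P^{-1}.

For a Jordan block J_k(λ), e^{tJ_k(λ)} = e^{λt} · (I + tN + t^2 N^2/2! + ... + t^{k-1} N^{k-1}/(k-1)!) where N is the nilpotent superdiagonal part.

Assembling the blocks and conjugating back gives the entries of e^{tA} as shown above.

e^{tA} = [[e^{-4*t}, 0, 0], [-6*t + 1 - e^{-4*t}, 1 - 6*t, 9*t], [-4*t, -4*t, 6*t + 1]]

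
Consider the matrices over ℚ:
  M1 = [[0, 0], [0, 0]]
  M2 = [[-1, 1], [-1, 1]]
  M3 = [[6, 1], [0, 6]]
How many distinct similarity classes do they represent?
Characteristic polynomials: χ_{M1} = x^2, χ_{M2} = x^2, χ_{M3} = (x - 6)^2.

{M1}: invariant factors x, x.

{M2}: invariant factors x^2.

{M3}: invariant factors (x - 6)^2.

Matrices are similar if and only if their invariant-factor lists agree; the partition into similarity classes is {M1}, {M2}, {M3}.

3 classes: {M1}, {M2}, {M3}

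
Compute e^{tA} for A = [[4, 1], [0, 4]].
A has Jordan form J = [[4, 1], [0, 4]] with A = PJP^{-1}, so e^{tA} = P e^{tJ} P^{-1}.

For a Jordan block J_k(λ), e^{tJ_k(λ)} = e^{λt} · (I + tN + t^2 N^2/2! + ... + t^{k-1} N^{k-1}/(k-1)!) where N is the nilpotent superdiagonal part.

Assembling the blocks and conjugating back gives the entries of e^{tA} as shown above.

e^{tA} = [[e^{4*t}, t*e^{4*t}], [0, e^{4*t}]]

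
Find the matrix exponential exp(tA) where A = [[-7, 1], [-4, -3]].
A has Jordan form J = [[-5, 1], [0, -5]] with A = PJP^{-1}, so e^{tA} = P e^{tJ} P^{-1}.

For a Jordan block J_k(λ), e^{tJ_k(λ)} = e^{λt} · (I + tN + t^2 N^2/2! + ... + t^{k-1} N^{k-1}/(k-1)!) where N is the nilpotent superdiagonal part.

Assembling the blocks and conjugating back gives the entries of e^{tA} as shown above.

e^{tA} = [[(1 - 2*t)*e^{-5*t}, t*e^{-5*t}], [-4*t*e^{-5*t}, (2*t + 1)*e^{-5*t}]]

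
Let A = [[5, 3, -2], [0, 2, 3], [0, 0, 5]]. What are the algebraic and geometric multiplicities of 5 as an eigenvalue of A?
algebraic multiplicity 2, geometric multiplicity 1

The characteristic polynomial is (x - 5)^2(x - 2), so the factor x - 5 appears with exponent 2: the algebraic multiplicity is 2.

rank(A - 5I) = 2, so the eigenspace has dimension 3 - 2 = 1: the geometric multiplicity is 1.

Since 1 < 2, A is not diagonalizable.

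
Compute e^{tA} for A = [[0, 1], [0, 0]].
e^{tA} = [[1, t], [0, 1]]

A has Jordan form J = [[0, 1], [0, 0]] with A = PJP^{-1}, so e^{tA} = P e^{tJ} P^{-1}.

For a Jordan block J_k(λ), e^{tJ_k(λ)} = e^{λt} · (I + tN + t^2 N^2/2! + ... + t^{k-1} N^{k-1}/(k-1)!) where N is the nilpotent superdiagonal part.

Assembling the blocks and conjugating back gives the entries of e^{tA} as shown above.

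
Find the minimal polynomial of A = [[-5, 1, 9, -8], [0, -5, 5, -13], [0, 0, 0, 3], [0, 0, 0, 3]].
m_A(x) = x(x - 3)(x + 5)^2

The characteristic polynomial factors as x(x - 3)(x + 5)^2. The minimal polynomial is ∏(x - λ)^{k_λ} where k_λ is the size of the largest Jordan block at λ.

For λ = -5: rank(A + 5I) = 3, and the largest Jordan block has size 2 (the smallest k with rank((A + 5I)^k) = rank((A + 5I)^(k+1))).
For λ = 0: rank(A) = 3, and the largest Jordan block has size 1 (the smallest k with rank(A^k) = rank(A^(k+1))).
For λ = 3: rank(A - 3I) = 3, and the largest Jordan block has size 1 (the smallest k with rank((A - 3I)^k) = rank((A - 3I)^(k+1))).

So m_A(x) = x(x - 3)(x + 5)^2.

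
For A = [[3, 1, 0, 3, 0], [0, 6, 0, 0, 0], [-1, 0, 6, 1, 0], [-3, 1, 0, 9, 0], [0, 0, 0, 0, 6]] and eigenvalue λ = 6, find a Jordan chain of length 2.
v_1 = [[-1, 1, -1, -1, -1]]^T, v_2 = [[1, 0, 0, 1, 0]]^T

We seek v_1 ∈ ker((A - 6I)^2) \ ker(A - 6I), then set v_{i+1} = (A - 6I) v_i.

One such chain is v_1 = [[-1, 1, -1, -1, -1]]^T, v_2 = [[1, 0, 0, 1, 0]]^T. Check: (A - 6I) v_2 = [[0, 0, 0, 0, 0]]^T = 0.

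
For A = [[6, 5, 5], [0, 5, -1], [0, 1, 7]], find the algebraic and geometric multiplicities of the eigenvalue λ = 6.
The characteristic polynomial is (x - 6)^3, so the factor x - 6 appears with exponent 3: the algebraic multiplicity is 3.

rank(A - 6I) = 1, so the eigenspace has dimension 3 - 1 = 2: the geometric multiplicity is 2.

Since 2 < 3, A is not diagonalizable.

algebraic multiplicity 3, geometric multiplicity 2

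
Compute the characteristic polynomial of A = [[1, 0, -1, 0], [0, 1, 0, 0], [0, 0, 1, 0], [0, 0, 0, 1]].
χ_A(x) = (x - 1)^4

xI - A = [[x - 1, 0, 1, 0], [0, x - 1, 0, 0], [0, 0, x - 1, 0], [0, 0, 0, x - 1]].

Expanding det(xI - A) along the first row:
det(xI - A) = + (x - 1)·det([[x - 1, 0, 0], [0, x - 1, 0], [0, 0, x - 1]]) - (0)·det([[0, 0, 0], [0, x - 1, 0], [0, 0, x - 1]]) + (1)·det([[0, x - 1, 0], [0, 0, 0], [0, 0, x - 1]]) - (0)·det([[0, x - 1, 0], [0, 0, x - 1], [0, 0, 0]]).

Evaluating gives χ_A(x) = x^4 - 4x^3 + 6x^2 - 4x + 1 = (x - 1)^4.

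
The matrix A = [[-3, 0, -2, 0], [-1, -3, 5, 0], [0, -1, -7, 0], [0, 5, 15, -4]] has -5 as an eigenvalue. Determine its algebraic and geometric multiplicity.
The characteristic polynomial is (x + 4)^3(x + 5), so the factor x + 5 appears with exponent 1: the algebraic multiplicity is 1.

rank(A + 5I) = 3, so the eigenspace has dimension 4 - 3 = 1: the geometric multiplicity is 1.

algebraic multiplicity 1, geometric multiplicity 1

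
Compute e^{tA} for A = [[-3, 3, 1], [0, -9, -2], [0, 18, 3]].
A has Jordan form J = [[-3, 1, 0], [0, -3, 0], [0, 0, -3]] with A = PJP^{-1}, so e^{tA} = P e^{tJ} P^{-1}.

For a Jordan block J_k(λ), e^{tJ_k(λ)} = e^{λt} · (I + tN + t^2 N^2/2! + ... + t^{k-1} N^{k-1}/(k-1)!) where N is the nilpotent superdiagonal part.

Assembling the blocks and conjugating back gives the entries of e^{tA} as shown above.

e^{tA} = [[e^{-3*t}, 3*t*e^{-3*t}, t*e^{-3*t}], [0, (1 - 6*t)*e^{-3*t}, -2*t*e^{-3*t}], [0, 18*t*e^{-3*t}, (6*t + 1)*e^{-3*t}]]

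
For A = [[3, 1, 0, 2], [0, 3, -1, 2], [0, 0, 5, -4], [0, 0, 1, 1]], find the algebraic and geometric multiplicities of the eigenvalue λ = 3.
The characteristic polynomial is (x - 3)^4, so the factor x - 3 appears with exponent 4: the algebraic multiplicity is 4.

rank(A - 3I) = 2, so the eigenspace has dimension 4 - 2 = 2: the geometric multiplicity is 2.

Since 2 < 4, A is not diagonalizable.

algebraic multiplicity 4, geometric multiplicity 2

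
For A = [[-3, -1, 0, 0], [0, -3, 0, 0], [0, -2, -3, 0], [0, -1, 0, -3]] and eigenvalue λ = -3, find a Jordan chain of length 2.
v_1 = [[-2, 1, -1, -3]]^T, v_2 = [[-1, 0, -2, -1]]^T

We seek v_1 ∈ ker((A + 3I)^2) \ ker(A + 3I), then set v_{i+1} = (A + 3I) v_i.

One such chain is v_1 = [[-2, 1, -1, -3]]^T, v_2 = [[-1, 0, -2, -1]]^T. Check: (A + 3I) v_2 = [[0, 0, 0, 0]]^T = 0.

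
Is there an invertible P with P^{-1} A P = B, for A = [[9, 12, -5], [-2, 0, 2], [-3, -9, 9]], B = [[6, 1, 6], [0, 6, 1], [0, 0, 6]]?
Two matrices over a field are similar if and only if they have the same invariant factors.

Both A and B have characteristic polynomial (x - 6)^3 and minimal polynomial (x - 6)^3. Computing further, both have invariant factors (x - 6)^3. Hence A and B are similar.

Yes.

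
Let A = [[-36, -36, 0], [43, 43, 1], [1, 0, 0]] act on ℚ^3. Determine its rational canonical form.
R = [[0, 0, -36], [1, 0, 0], [0, 1, 7]]

The invariant factors of A (the non-unit diagonal entries of the Smith normal form of xI - A over ℚ[x]) are (x - 6)(x - 3)(x + 2), each dividing the next. The characteristic polynomial is their product, (x - 6)(x - 3)(x + 2).

The rational canonical form is the block-diagonal matrix of companion matrices C(f_i):
R = [[0, 0, -36], [1, 0, 0], [0, 1, 7]].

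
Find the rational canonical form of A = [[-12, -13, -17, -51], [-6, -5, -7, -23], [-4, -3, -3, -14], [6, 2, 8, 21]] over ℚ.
The invariant factors of A (the non-unit diagonal entries of the Smith normal form of xI - A over ℚ[x]) are x - 2, (x - 2)(x - 1)(x + 4), each dividing the next. The characteristic polynomial is their product, (x - 2)^2(x - 1)(x + 4).

The rational canonical form is the block-diagonal matrix of companion matrices C(f_i):
R = [[2, 0, 0, 0], [0, 0, 0, -8], [0, 1, 0, 10], [0, 0, 1, -1]].

R = [[2, 0, 0, 0], [0, 0, 0, -8], [0, 1, 0, 10], [0, 0, 1, -1]]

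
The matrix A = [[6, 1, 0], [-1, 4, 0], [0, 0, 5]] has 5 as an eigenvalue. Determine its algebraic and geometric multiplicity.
algebraic multiplicity 3, geometric multiplicity 2

The characteristic polynomial is (x - 5)^3, so the factor x - 5 appears with exponent 3: the algebraic multiplicity is 3.

rank(A - 5I) = 1, so the eigenspace has dimension 3 - 1 = 2: the geometric multiplicity is 2.

Since 2 < 3, A is not diagonalizable.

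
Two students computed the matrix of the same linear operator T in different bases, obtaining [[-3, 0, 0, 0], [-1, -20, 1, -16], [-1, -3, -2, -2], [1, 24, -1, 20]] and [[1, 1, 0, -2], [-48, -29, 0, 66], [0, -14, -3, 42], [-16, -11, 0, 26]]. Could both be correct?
Yes.

Two matrices over a field are similar if and only if they have the same invariant factors.

Both A and B have characteristic polynomial (x - 4)(x + 3)^3 and minimal polynomial (x - 4)(x + 3)^2. Computing further, both have invariant factors x + 3, (x - 4)(x + 3)^2. Hence A and B are similar.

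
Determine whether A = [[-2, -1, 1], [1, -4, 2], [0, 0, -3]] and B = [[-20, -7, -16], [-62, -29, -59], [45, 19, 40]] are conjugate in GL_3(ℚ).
Two matrices over a field are similar if and only if they have the same invariant factors.

Both A and B have characteristic polynomial (x + 3)^3 and minimal polynomial (x + 3)^3. Computing further, both have invariant factors (x + 3)^3. Hence A and B are similar.

Yes.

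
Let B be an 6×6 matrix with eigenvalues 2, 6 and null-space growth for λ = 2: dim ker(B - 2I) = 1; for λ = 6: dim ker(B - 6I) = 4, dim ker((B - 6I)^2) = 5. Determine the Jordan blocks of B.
λ = 2: successive nullity increments [1] count blocks of size ≥ k; block sizes are [1].
λ = 6: successive nullity increments [4, 1] count blocks of size ≥ k; block sizes are [2, 1, 1, 1].

Jordan blocks: (2, 1), (6, 2), (6, 1), (6, 1), (6, 1)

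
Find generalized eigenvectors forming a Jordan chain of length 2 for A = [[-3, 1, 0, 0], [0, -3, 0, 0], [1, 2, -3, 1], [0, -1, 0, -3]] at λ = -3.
v_1 = [[0, 1, 2, -1]]^T, v_2 = [[1, 0, 1, -1]]^T

We seek v_1 ∈ ker((A + 3I)^2) \ ker(A + 3I), then set v_{i+1} = (A + 3I) v_i.

One such chain is v_1 = [[0, 1, 2, -1]]^T, v_2 = [[1, 0, 1, -1]]^T. Check: (A + 3I) v_2 = [[0, 0, 0, 0]]^T = 0.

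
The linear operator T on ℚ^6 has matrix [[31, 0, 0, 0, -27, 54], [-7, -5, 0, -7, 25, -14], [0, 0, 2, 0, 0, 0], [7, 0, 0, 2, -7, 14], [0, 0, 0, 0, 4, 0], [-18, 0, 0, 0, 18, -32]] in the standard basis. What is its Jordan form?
The characteristic polynomial is det(xI - A) = (x - 4)^2(x - 2)^2(x + 5)^2, so the eigenvalues are -5 (algebraic multiplicity 2), 2 (algebraic multiplicity 2), 4 (algebraic multiplicity 2).

For λ = -5: rank(A + 5I) = 4. The eigenspace has dimension 6 - 4 = 2, so there are 2 Jordan blocks; the rank sequence gives block sizes [1, 1].

For λ = 2: rank(A - 2I) = 4. The eigenspace has dimension 6 - 4 = 2, so there are 2 Jordan blocks; the rank sequence gives block sizes [1, 1].

For λ = 4: rank(A - 4I) = 4. The eigenspace has dimension 6 - 4 = 2, so there are 2 Jordan blocks; the rank sequence gives block sizes [1, 1].

Assembling the blocks gives the Jordan form J above.

J = [[-5, 0, 0, 0, 0, 0], [0, -5, 0, 0, 0, 0], [0, 0, 2, 0, 0, 0], [0, 0, 0, 2, 0, 0], [0, 0, 0, 0, 4, 0], [0, 0, 0, 0, 0, 4]]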